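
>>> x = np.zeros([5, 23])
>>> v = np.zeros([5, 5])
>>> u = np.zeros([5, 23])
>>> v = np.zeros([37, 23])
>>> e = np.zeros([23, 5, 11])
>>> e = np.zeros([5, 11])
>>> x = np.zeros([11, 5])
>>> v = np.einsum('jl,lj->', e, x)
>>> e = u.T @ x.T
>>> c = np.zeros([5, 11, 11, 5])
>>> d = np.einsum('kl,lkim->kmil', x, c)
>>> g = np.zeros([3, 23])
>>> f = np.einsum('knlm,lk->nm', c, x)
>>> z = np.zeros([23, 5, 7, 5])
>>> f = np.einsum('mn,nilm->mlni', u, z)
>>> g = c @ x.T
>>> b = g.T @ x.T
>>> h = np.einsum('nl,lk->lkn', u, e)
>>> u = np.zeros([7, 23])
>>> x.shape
(11, 5)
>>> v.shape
()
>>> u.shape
(7, 23)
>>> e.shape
(23, 11)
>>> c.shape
(5, 11, 11, 5)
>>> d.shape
(11, 5, 11, 5)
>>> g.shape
(5, 11, 11, 11)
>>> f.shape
(5, 7, 23, 5)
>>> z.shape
(23, 5, 7, 5)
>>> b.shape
(11, 11, 11, 11)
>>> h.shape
(23, 11, 5)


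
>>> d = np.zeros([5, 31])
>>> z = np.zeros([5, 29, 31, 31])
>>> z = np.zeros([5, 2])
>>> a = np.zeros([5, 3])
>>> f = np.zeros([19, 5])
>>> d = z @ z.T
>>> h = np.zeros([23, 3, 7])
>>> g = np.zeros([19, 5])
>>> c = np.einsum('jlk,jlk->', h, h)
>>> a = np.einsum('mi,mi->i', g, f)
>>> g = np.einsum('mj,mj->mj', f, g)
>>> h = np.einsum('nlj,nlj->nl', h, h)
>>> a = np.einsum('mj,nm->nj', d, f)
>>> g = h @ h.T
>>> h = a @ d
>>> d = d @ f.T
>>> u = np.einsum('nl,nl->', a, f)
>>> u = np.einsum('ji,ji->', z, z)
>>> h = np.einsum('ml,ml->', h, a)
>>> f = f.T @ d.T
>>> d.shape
(5, 19)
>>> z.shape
(5, 2)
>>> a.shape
(19, 5)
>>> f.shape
(5, 5)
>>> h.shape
()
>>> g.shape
(23, 23)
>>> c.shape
()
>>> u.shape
()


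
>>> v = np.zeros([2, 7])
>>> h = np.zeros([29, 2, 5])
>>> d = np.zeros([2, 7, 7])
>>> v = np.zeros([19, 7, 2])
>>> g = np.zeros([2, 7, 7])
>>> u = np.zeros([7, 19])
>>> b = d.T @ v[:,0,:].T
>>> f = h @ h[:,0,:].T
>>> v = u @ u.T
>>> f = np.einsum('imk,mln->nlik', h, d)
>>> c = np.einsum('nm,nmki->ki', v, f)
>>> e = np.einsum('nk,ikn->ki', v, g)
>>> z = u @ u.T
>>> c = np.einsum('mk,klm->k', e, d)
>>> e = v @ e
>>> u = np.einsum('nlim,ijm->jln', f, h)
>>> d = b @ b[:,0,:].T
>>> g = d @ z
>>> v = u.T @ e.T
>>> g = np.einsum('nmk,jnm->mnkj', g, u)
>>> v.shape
(7, 7, 7)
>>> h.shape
(29, 2, 5)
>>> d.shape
(7, 7, 7)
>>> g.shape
(7, 7, 7, 2)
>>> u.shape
(2, 7, 7)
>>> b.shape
(7, 7, 19)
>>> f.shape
(7, 7, 29, 5)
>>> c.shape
(2,)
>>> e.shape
(7, 2)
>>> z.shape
(7, 7)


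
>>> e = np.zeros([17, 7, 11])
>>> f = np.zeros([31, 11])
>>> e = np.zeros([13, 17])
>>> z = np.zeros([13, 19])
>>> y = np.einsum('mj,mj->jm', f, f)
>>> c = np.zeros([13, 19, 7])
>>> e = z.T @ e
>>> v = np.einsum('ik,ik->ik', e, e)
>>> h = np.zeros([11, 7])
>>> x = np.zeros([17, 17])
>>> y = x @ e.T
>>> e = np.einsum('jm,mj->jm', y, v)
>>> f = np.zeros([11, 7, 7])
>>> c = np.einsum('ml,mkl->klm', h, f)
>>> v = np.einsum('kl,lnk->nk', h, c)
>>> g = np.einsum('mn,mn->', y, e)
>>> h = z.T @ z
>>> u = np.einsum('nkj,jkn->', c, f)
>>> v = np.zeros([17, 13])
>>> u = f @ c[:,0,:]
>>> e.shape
(17, 19)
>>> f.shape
(11, 7, 7)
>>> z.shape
(13, 19)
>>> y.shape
(17, 19)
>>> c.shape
(7, 7, 11)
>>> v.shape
(17, 13)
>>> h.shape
(19, 19)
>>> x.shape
(17, 17)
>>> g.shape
()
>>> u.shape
(11, 7, 11)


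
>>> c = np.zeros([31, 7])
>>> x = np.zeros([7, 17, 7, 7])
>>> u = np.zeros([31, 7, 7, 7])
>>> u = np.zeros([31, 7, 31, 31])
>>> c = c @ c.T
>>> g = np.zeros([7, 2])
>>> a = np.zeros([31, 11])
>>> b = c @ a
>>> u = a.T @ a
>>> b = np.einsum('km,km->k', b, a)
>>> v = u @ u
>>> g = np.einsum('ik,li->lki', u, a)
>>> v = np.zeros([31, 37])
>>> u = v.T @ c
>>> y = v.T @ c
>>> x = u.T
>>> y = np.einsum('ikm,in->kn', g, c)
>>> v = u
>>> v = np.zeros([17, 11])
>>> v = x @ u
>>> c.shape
(31, 31)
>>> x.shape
(31, 37)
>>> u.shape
(37, 31)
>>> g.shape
(31, 11, 11)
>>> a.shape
(31, 11)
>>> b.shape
(31,)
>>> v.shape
(31, 31)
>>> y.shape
(11, 31)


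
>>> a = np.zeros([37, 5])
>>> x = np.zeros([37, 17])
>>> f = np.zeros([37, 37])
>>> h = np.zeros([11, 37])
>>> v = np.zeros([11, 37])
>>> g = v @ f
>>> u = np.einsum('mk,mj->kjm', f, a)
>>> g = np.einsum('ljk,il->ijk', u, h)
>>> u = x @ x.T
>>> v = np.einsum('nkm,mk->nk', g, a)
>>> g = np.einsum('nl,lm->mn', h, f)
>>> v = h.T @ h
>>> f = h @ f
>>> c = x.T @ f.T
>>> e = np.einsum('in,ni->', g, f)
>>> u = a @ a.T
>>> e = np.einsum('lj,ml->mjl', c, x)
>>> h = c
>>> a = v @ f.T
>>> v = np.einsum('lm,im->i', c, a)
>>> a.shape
(37, 11)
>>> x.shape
(37, 17)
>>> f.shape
(11, 37)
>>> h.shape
(17, 11)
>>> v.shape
(37,)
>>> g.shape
(37, 11)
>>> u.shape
(37, 37)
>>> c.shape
(17, 11)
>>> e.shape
(37, 11, 17)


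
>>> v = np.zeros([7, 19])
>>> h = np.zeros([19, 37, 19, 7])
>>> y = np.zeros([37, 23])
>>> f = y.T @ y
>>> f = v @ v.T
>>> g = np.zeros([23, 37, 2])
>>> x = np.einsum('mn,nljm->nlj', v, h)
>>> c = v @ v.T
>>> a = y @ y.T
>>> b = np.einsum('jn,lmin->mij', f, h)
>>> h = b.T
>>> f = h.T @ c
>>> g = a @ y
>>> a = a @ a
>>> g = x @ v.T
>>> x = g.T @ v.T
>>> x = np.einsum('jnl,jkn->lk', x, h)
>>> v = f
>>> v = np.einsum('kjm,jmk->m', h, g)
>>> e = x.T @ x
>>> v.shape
(37,)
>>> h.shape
(7, 19, 37)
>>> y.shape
(37, 23)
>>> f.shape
(37, 19, 7)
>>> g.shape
(19, 37, 7)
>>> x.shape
(7, 19)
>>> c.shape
(7, 7)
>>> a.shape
(37, 37)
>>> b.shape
(37, 19, 7)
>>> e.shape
(19, 19)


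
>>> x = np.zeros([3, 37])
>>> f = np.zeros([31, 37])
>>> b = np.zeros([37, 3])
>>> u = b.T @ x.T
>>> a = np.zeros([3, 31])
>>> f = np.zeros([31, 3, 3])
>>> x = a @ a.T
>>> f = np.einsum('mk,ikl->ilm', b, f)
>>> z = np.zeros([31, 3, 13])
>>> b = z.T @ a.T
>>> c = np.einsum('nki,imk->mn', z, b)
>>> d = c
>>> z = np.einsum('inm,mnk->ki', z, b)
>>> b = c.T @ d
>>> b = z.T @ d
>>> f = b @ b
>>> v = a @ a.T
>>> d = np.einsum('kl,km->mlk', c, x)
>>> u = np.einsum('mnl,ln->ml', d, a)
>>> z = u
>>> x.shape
(3, 3)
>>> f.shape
(31, 31)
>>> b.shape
(31, 31)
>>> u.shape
(3, 3)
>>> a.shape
(3, 31)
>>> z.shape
(3, 3)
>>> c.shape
(3, 31)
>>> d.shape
(3, 31, 3)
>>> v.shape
(3, 3)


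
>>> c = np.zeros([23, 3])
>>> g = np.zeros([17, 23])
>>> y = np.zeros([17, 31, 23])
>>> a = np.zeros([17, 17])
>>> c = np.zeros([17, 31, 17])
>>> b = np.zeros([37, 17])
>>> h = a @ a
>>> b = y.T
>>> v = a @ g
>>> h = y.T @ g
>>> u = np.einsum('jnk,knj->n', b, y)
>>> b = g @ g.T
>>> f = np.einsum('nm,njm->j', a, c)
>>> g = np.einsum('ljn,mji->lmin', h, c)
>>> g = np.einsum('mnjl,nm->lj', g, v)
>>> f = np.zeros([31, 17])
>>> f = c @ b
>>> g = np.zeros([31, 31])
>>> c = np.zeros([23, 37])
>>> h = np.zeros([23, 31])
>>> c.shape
(23, 37)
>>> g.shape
(31, 31)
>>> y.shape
(17, 31, 23)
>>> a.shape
(17, 17)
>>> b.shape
(17, 17)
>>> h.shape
(23, 31)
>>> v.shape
(17, 23)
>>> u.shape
(31,)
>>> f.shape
(17, 31, 17)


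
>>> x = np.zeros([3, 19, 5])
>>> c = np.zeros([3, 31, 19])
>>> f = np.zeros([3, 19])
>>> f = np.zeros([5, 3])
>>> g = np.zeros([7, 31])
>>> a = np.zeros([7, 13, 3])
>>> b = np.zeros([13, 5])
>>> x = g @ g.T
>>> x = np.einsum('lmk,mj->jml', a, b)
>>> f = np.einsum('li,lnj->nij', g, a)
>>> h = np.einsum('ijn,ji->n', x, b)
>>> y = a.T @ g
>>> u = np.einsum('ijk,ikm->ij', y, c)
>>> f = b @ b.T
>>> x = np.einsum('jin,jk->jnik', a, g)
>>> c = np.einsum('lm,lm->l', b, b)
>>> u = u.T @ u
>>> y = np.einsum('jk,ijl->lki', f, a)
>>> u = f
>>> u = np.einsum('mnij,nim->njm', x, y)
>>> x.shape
(7, 3, 13, 31)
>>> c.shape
(13,)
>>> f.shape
(13, 13)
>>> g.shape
(7, 31)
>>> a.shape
(7, 13, 3)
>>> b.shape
(13, 5)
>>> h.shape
(7,)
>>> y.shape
(3, 13, 7)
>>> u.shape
(3, 31, 7)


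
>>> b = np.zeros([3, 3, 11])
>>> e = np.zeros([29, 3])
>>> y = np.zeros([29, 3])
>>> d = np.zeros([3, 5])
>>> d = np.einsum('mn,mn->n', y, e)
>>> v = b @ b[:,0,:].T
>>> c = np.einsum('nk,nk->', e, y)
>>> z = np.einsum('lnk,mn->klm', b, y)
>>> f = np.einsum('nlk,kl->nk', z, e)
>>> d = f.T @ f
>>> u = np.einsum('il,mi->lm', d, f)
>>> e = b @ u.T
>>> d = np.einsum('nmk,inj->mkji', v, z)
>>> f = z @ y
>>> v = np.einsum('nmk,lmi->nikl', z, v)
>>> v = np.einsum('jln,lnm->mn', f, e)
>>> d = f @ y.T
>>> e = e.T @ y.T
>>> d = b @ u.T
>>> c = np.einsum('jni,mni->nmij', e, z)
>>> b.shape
(3, 3, 11)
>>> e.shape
(29, 3, 29)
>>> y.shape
(29, 3)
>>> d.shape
(3, 3, 29)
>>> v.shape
(29, 3)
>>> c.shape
(3, 11, 29, 29)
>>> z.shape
(11, 3, 29)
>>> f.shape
(11, 3, 3)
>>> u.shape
(29, 11)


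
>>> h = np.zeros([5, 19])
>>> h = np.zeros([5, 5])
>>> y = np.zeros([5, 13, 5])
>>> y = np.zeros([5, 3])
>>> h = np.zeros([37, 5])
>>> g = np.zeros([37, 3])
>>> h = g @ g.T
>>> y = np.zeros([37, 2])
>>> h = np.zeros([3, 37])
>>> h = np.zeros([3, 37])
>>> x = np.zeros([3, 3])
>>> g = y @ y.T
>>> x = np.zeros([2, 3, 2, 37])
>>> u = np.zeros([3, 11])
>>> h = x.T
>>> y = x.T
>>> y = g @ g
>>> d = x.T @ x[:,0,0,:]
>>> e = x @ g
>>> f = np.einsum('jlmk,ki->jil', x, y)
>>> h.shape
(37, 2, 3, 2)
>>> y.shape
(37, 37)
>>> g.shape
(37, 37)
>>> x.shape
(2, 3, 2, 37)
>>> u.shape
(3, 11)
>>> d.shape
(37, 2, 3, 37)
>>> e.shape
(2, 3, 2, 37)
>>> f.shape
(2, 37, 3)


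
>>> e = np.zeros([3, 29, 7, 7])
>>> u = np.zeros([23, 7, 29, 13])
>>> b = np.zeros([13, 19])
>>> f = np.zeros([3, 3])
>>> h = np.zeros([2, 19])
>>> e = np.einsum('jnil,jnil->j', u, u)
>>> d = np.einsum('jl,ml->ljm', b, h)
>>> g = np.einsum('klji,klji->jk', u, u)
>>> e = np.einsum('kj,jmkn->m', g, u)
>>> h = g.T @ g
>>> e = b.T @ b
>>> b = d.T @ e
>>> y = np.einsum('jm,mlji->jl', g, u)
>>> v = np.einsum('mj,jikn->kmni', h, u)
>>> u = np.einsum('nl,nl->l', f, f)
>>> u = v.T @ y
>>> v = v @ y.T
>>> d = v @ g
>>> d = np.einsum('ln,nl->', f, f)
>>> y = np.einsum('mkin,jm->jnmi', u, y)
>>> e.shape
(19, 19)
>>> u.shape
(7, 13, 23, 7)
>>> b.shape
(2, 13, 19)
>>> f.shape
(3, 3)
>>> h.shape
(23, 23)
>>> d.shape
()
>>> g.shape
(29, 23)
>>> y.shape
(29, 7, 7, 23)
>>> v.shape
(29, 23, 13, 29)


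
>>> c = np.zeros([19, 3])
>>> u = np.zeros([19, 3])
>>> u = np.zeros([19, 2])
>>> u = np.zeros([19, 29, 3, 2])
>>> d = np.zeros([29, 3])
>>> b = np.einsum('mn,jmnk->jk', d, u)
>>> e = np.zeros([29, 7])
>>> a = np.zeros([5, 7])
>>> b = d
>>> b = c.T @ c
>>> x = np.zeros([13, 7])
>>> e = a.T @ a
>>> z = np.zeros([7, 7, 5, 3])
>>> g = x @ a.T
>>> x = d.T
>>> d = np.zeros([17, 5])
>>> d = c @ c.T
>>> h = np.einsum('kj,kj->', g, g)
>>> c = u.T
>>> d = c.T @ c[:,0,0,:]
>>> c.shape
(2, 3, 29, 19)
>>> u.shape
(19, 29, 3, 2)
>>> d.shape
(19, 29, 3, 19)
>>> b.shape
(3, 3)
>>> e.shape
(7, 7)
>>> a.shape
(5, 7)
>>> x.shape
(3, 29)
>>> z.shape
(7, 7, 5, 3)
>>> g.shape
(13, 5)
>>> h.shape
()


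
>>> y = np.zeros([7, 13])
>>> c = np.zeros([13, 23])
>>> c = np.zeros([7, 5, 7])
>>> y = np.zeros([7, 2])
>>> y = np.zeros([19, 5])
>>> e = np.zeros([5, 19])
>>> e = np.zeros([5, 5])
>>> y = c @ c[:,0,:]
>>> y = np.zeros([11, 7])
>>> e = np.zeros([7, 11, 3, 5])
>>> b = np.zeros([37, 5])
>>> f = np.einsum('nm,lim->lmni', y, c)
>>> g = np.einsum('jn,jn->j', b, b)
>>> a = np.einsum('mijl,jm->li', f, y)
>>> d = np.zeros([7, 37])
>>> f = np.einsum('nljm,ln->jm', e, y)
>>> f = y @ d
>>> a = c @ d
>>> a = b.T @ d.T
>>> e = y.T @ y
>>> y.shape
(11, 7)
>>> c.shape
(7, 5, 7)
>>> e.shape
(7, 7)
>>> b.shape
(37, 5)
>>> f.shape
(11, 37)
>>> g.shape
(37,)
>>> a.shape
(5, 7)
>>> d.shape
(7, 37)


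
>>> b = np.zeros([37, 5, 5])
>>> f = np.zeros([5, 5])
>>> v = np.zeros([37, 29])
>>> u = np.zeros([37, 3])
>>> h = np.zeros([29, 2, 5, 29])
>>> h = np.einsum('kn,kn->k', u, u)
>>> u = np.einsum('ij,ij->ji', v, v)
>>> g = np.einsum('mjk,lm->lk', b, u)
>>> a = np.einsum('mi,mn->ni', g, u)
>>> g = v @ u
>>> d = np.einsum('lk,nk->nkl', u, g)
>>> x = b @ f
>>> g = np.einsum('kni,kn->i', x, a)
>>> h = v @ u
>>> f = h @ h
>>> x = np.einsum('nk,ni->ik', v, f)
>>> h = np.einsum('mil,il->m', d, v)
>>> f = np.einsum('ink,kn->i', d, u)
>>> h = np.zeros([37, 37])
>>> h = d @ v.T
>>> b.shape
(37, 5, 5)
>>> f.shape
(37,)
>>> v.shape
(37, 29)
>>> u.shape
(29, 37)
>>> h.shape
(37, 37, 37)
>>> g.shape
(5,)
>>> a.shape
(37, 5)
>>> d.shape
(37, 37, 29)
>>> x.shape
(37, 29)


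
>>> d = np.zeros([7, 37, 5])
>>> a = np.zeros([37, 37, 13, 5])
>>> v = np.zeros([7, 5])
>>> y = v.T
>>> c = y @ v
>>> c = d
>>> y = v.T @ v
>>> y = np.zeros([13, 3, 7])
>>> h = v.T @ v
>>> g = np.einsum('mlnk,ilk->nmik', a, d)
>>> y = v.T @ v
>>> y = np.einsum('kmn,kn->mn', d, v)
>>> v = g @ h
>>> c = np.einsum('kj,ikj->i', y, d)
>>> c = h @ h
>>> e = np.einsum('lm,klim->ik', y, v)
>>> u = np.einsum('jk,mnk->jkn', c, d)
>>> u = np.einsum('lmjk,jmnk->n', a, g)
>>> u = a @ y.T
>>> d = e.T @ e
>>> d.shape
(13, 13)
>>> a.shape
(37, 37, 13, 5)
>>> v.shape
(13, 37, 7, 5)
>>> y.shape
(37, 5)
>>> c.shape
(5, 5)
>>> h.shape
(5, 5)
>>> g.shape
(13, 37, 7, 5)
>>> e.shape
(7, 13)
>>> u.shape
(37, 37, 13, 37)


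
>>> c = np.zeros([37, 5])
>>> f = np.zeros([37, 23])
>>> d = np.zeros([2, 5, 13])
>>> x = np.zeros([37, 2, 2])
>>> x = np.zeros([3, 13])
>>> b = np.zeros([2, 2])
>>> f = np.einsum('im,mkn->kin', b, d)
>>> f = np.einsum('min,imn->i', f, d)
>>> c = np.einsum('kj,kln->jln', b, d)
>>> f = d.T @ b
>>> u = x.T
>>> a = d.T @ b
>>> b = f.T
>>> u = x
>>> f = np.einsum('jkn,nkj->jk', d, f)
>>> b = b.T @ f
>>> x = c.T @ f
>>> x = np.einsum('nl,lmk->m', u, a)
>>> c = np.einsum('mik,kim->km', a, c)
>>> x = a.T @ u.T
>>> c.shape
(2, 13)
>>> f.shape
(2, 5)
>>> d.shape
(2, 5, 13)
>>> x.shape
(2, 5, 3)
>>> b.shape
(13, 5, 5)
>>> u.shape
(3, 13)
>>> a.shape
(13, 5, 2)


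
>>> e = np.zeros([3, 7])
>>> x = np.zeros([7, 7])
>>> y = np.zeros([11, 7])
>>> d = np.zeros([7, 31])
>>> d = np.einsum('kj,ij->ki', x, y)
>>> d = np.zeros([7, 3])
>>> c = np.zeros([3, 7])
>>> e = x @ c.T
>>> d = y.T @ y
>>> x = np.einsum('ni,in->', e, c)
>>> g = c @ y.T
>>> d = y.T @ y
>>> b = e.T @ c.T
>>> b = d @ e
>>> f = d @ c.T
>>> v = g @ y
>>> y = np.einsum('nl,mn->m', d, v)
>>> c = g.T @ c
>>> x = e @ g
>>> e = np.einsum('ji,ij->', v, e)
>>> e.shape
()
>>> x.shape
(7, 11)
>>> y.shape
(3,)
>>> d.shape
(7, 7)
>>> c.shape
(11, 7)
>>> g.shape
(3, 11)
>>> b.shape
(7, 3)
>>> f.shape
(7, 3)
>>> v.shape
(3, 7)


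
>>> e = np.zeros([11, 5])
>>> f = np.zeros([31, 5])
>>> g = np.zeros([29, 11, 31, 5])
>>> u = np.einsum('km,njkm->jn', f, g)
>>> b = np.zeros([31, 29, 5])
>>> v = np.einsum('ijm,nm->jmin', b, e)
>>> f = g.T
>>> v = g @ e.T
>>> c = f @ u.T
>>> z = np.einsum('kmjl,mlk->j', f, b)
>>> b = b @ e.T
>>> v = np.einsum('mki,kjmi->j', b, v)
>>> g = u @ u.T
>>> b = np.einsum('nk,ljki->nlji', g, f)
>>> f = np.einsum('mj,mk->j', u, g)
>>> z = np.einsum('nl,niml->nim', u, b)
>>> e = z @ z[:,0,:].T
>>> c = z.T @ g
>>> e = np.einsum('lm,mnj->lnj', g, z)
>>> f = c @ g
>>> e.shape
(11, 5, 31)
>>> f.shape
(31, 5, 11)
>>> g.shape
(11, 11)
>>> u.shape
(11, 29)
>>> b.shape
(11, 5, 31, 29)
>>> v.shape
(11,)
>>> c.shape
(31, 5, 11)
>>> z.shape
(11, 5, 31)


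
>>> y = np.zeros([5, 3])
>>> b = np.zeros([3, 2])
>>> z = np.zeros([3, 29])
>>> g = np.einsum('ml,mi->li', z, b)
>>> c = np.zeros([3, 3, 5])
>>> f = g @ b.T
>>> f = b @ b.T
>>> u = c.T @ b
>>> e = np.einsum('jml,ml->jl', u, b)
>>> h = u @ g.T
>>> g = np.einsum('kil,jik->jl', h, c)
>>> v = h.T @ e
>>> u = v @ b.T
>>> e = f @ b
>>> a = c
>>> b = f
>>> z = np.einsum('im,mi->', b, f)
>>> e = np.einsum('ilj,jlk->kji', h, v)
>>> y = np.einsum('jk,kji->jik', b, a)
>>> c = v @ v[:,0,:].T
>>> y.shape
(3, 5, 3)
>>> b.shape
(3, 3)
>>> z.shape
()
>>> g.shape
(3, 29)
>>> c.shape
(29, 3, 29)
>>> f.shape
(3, 3)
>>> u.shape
(29, 3, 3)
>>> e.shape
(2, 29, 5)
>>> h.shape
(5, 3, 29)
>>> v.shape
(29, 3, 2)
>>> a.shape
(3, 3, 5)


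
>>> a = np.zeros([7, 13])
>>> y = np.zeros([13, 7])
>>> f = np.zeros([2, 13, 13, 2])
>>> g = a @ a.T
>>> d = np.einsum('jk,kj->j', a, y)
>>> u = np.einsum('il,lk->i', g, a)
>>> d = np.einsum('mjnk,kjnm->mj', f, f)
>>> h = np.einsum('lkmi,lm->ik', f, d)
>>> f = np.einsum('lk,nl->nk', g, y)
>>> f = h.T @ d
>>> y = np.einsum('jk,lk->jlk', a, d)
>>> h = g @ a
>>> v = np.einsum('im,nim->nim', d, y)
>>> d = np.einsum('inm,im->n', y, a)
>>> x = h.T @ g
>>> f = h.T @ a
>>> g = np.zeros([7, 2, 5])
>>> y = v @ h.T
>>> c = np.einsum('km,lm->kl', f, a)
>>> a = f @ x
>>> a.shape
(13, 7)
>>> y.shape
(7, 2, 7)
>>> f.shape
(13, 13)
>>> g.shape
(7, 2, 5)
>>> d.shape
(2,)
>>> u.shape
(7,)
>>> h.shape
(7, 13)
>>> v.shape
(7, 2, 13)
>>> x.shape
(13, 7)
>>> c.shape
(13, 7)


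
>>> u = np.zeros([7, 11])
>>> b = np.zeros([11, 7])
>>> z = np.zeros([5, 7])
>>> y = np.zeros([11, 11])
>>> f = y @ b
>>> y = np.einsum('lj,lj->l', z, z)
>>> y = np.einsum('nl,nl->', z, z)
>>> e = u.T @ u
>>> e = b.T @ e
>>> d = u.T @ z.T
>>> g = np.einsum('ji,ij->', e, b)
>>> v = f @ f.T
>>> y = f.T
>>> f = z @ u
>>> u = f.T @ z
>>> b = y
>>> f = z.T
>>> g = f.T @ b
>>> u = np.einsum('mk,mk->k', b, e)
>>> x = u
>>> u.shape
(11,)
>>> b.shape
(7, 11)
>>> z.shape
(5, 7)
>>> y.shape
(7, 11)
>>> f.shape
(7, 5)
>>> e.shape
(7, 11)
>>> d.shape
(11, 5)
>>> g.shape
(5, 11)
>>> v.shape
(11, 11)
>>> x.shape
(11,)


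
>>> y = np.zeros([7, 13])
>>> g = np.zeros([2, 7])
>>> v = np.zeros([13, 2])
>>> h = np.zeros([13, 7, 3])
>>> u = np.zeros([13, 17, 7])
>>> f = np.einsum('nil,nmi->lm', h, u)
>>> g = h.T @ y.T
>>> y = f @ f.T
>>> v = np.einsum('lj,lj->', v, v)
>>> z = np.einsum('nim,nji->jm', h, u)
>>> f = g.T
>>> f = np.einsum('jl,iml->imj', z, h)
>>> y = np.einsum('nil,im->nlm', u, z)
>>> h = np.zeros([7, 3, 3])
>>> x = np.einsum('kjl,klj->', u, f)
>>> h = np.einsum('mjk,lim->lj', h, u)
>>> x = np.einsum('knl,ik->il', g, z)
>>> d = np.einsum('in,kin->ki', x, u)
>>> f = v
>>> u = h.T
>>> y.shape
(13, 7, 3)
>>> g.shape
(3, 7, 7)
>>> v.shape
()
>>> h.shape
(13, 3)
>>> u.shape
(3, 13)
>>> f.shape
()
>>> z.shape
(17, 3)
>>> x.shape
(17, 7)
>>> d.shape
(13, 17)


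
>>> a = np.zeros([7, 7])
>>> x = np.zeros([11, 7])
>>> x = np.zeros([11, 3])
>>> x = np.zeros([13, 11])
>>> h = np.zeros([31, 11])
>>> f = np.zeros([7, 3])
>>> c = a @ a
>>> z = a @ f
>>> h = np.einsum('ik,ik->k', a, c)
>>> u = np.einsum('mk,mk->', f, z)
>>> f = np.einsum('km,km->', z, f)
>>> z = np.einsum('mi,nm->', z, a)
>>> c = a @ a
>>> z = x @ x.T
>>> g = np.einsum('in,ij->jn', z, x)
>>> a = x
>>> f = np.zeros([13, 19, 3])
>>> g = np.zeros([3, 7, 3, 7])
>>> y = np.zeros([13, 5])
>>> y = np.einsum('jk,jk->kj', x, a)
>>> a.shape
(13, 11)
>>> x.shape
(13, 11)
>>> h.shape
(7,)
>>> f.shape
(13, 19, 3)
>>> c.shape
(7, 7)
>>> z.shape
(13, 13)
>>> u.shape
()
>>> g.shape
(3, 7, 3, 7)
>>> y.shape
(11, 13)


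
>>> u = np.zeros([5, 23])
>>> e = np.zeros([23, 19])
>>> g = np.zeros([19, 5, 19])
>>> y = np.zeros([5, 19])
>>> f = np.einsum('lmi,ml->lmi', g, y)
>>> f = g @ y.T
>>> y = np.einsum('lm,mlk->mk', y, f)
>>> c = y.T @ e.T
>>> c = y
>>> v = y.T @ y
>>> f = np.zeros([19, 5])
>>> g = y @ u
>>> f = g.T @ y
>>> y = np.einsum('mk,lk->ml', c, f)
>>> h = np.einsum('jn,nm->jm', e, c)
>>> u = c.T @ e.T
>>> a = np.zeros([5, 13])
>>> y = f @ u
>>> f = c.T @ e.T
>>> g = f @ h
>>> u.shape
(5, 23)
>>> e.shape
(23, 19)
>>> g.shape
(5, 5)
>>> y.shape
(23, 23)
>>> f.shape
(5, 23)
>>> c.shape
(19, 5)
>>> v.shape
(5, 5)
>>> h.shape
(23, 5)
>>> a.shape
(5, 13)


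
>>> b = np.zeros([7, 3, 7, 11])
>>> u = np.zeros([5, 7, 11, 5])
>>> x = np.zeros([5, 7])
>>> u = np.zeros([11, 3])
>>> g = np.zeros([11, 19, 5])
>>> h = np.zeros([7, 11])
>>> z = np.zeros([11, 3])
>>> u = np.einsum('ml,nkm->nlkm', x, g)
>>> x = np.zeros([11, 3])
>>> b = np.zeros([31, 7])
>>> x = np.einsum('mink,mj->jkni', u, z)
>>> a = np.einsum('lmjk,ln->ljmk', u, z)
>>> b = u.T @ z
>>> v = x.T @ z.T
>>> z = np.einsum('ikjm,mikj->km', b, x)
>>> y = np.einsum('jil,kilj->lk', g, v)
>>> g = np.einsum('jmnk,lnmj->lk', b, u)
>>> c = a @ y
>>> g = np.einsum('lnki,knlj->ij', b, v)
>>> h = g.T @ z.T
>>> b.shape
(5, 19, 7, 3)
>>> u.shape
(11, 7, 19, 5)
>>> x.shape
(3, 5, 19, 7)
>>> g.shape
(3, 11)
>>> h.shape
(11, 19)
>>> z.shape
(19, 3)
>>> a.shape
(11, 19, 7, 5)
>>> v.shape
(7, 19, 5, 11)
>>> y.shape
(5, 7)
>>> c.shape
(11, 19, 7, 7)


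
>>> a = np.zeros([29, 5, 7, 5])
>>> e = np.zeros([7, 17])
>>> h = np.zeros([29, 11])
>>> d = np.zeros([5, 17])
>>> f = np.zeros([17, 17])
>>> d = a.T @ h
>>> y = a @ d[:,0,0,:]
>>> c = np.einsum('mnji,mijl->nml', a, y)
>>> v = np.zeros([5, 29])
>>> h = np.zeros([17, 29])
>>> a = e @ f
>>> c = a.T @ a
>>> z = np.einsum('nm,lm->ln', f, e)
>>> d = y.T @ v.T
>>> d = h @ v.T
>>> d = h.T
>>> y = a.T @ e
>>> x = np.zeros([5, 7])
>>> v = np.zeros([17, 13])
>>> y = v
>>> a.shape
(7, 17)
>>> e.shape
(7, 17)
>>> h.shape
(17, 29)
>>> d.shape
(29, 17)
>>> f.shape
(17, 17)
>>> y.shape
(17, 13)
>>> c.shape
(17, 17)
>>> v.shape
(17, 13)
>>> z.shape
(7, 17)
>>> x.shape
(5, 7)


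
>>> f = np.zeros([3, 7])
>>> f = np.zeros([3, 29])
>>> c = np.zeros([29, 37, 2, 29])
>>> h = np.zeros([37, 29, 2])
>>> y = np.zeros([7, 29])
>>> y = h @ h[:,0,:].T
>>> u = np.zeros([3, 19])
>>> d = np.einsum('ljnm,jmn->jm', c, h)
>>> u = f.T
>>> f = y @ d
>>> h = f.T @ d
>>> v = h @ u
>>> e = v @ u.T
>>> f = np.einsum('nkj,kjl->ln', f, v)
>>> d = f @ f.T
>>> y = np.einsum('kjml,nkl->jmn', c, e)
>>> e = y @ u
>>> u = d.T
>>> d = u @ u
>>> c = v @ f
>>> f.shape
(3, 37)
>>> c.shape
(29, 29, 37)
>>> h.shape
(29, 29, 29)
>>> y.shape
(37, 2, 29)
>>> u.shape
(3, 3)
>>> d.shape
(3, 3)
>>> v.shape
(29, 29, 3)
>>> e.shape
(37, 2, 3)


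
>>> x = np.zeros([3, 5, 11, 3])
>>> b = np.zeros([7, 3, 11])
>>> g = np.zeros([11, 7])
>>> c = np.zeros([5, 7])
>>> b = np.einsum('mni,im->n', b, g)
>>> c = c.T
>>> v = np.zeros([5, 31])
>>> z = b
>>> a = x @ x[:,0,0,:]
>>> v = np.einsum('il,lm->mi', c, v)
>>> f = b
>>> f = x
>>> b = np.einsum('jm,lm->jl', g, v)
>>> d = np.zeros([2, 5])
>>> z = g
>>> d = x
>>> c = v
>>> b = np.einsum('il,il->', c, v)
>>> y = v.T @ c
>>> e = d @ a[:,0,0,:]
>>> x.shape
(3, 5, 11, 3)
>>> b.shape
()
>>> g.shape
(11, 7)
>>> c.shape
(31, 7)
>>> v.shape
(31, 7)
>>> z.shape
(11, 7)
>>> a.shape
(3, 5, 11, 3)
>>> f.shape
(3, 5, 11, 3)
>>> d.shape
(3, 5, 11, 3)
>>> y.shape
(7, 7)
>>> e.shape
(3, 5, 11, 3)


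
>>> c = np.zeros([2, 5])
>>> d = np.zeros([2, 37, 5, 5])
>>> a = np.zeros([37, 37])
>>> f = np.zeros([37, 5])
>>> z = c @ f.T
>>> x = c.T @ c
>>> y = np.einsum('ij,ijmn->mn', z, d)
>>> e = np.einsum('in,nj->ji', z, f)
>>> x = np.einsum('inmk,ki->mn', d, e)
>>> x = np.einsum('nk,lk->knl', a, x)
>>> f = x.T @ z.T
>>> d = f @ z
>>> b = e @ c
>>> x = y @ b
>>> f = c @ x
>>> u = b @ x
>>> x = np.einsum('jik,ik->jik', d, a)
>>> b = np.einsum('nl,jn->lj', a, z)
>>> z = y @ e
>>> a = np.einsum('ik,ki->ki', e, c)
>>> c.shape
(2, 5)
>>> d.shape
(5, 37, 37)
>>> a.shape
(2, 5)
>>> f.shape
(2, 5)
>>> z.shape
(5, 2)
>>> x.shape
(5, 37, 37)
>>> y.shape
(5, 5)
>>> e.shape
(5, 2)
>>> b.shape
(37, 2)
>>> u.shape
(5, 5)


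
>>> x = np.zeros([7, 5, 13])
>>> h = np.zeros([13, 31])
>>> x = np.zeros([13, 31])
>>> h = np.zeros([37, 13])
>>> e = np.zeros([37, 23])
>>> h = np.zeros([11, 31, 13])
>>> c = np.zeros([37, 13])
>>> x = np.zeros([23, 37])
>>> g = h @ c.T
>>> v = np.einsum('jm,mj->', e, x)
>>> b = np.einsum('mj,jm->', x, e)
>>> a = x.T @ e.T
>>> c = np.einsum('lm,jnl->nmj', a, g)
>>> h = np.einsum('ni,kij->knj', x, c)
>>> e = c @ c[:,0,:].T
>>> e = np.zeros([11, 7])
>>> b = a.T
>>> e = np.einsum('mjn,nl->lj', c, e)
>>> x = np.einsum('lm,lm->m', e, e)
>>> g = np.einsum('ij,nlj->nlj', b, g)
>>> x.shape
(37,)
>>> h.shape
(31, 23, 11)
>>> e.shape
(7, 37)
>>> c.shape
(31, 37, 11)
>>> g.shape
(11, 31, 37)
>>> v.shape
()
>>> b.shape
(37, 37)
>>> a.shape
(37, 37)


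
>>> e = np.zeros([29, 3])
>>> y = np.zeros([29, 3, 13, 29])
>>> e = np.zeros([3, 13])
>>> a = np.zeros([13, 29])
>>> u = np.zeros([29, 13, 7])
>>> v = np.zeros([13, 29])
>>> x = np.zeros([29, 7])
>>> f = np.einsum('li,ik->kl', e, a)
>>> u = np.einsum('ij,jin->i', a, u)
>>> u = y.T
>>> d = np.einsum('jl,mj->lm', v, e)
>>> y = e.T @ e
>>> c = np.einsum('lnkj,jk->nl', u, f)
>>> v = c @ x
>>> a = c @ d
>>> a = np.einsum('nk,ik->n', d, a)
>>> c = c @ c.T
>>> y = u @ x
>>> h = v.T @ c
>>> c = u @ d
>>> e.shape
(3, 13)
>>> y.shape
(29, 13, 3, 7)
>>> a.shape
(29,)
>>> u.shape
(29, 13, 3, 29)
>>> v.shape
(13, 7)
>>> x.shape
(29, 7)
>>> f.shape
(29, 3)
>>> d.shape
(29, 3)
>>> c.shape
(29, 13, 3, 3)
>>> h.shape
(7, 13)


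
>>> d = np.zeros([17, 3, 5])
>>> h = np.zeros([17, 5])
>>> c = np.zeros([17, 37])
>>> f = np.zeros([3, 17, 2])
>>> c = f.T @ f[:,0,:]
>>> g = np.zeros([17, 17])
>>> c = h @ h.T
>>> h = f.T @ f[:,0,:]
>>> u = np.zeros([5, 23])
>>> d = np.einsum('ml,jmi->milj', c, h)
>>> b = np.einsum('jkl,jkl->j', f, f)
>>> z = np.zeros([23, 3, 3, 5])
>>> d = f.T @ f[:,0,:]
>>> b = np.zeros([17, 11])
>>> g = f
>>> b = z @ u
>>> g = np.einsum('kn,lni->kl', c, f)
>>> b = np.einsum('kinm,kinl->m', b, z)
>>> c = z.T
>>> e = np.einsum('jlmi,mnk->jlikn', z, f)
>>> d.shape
(2, 17, 2)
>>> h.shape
(2, 17, 2)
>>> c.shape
(5, 3, 3, 23)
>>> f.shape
(3, 17, 2)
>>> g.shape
(17, 3)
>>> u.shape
(5, 23)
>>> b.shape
(23,)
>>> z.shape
(23, 3, 3, 5)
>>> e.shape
(23, 3, 5, 2, 17)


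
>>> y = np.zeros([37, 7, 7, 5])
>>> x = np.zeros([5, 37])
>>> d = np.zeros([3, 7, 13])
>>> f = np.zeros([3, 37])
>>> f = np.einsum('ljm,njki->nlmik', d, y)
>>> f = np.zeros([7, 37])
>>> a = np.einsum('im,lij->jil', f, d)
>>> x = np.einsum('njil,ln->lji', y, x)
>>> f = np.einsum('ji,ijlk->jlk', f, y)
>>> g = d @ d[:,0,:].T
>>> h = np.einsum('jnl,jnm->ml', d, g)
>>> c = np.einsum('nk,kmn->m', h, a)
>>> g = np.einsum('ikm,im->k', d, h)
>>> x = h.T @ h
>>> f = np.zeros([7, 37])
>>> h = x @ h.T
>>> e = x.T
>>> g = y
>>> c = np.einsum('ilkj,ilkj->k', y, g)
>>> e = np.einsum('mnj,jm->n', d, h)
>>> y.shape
(37, 7, 7, 5)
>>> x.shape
(13, 13)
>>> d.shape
(3, 7, 13)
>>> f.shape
(7, 37)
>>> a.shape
(13, 7, 3)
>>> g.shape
(37, 7, 7, 5)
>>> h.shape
(13, 3)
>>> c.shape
(7,)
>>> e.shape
(7,)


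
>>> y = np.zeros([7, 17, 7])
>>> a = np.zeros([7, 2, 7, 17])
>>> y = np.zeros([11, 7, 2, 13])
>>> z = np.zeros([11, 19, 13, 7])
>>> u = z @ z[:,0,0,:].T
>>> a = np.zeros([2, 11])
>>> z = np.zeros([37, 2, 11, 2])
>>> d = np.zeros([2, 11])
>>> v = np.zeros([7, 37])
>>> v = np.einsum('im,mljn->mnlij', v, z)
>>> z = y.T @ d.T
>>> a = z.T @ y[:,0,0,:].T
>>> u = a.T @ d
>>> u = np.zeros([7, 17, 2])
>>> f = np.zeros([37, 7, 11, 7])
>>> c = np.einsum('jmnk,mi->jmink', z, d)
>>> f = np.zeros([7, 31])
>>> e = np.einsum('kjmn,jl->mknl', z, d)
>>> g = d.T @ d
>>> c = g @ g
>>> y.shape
(11, 7, 2, 13)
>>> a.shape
(2, 7, 2, 11)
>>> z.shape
(13, 2, 7, 2)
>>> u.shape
(7, 17, 2)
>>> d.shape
(2, 11)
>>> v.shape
(37, 2, 2, 7, 11)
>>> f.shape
(7, 31)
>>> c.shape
(11, 11)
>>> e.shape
(7, 13, 2, 11)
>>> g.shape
(11, 11)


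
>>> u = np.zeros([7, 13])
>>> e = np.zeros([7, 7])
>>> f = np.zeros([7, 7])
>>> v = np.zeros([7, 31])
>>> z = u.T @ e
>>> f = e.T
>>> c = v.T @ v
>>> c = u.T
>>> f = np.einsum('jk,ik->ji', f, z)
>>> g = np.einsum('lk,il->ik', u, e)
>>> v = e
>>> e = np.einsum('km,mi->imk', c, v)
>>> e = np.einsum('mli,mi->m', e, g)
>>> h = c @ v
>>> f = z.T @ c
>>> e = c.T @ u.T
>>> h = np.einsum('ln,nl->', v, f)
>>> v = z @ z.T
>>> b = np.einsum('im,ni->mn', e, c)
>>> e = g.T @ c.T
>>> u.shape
(7, 13)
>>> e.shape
(13, 13)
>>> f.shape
(7, 7)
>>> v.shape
(13, 13)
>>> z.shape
(13, 7)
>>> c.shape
(13, 7)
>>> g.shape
(7, 13)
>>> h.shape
()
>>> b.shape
(7, 13)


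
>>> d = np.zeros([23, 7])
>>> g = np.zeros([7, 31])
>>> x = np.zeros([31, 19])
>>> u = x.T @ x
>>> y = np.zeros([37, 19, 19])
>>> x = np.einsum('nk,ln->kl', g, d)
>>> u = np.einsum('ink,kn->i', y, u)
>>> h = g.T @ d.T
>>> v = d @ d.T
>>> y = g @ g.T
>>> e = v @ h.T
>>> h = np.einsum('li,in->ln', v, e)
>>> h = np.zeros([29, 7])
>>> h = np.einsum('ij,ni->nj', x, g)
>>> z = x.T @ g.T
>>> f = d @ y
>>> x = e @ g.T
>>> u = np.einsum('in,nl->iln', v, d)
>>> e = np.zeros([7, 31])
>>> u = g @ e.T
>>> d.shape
(23, 7)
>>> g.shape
(7, 31)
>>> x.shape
(23, 7)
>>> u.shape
(7, 7)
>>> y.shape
(7, 7)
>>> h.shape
(7, 23)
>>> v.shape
(23, 23)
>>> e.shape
(7, 31)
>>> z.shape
(23, 7)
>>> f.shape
(23, 7)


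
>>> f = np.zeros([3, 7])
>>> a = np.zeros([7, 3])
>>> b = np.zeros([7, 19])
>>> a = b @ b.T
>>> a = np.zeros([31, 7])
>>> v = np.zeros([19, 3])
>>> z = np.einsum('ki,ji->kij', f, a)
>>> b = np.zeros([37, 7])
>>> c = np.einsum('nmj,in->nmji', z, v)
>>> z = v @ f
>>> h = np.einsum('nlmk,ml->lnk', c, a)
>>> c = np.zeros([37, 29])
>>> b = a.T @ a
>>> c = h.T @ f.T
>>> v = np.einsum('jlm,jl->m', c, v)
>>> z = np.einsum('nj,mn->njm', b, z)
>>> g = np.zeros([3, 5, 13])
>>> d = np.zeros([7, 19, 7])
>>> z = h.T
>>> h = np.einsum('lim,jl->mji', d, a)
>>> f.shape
(3, 7)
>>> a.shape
(31, 7)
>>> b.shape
(7, 7)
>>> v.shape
(3,)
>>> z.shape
(19, 3, 7)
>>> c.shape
(19, 3, 3)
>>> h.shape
(7, 31, 19)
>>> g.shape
(3, 5, 13)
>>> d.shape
(7, 19, 7)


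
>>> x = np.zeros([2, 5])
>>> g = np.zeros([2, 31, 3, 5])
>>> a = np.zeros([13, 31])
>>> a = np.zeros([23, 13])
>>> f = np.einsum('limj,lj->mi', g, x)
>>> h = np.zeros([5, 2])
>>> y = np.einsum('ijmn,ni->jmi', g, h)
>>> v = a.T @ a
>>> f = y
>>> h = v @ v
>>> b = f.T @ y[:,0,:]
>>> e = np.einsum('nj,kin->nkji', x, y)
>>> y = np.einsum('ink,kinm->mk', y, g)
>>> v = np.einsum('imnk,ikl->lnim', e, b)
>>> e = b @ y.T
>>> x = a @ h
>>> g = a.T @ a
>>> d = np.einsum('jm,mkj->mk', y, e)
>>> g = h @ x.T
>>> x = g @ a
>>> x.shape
(13, 13)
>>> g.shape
(13, 23)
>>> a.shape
(23, 13)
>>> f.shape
(31, 3, 2)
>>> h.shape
(13, 13)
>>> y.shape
(5, 2)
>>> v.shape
(2, 5, 2, 31)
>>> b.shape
(2, 3, 2)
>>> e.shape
(2, 3, 5)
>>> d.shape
(2, 3)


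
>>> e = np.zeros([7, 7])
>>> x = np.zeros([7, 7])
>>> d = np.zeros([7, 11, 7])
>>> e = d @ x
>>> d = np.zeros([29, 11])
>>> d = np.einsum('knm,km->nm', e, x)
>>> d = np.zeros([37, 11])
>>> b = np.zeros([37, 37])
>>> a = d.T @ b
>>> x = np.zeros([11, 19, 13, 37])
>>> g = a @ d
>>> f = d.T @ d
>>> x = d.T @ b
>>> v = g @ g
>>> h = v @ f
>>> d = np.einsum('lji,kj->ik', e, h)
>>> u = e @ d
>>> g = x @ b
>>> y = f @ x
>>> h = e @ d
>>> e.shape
(7, 11, 7)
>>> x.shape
(11, 37)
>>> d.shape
(7, 11)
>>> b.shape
(37, 37)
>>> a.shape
(11, 37)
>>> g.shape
(11, 37)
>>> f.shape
(11, 11)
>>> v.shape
(11, 11)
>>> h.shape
(7, 11, 11)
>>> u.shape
(7, 11, 11)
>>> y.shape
(11, 37)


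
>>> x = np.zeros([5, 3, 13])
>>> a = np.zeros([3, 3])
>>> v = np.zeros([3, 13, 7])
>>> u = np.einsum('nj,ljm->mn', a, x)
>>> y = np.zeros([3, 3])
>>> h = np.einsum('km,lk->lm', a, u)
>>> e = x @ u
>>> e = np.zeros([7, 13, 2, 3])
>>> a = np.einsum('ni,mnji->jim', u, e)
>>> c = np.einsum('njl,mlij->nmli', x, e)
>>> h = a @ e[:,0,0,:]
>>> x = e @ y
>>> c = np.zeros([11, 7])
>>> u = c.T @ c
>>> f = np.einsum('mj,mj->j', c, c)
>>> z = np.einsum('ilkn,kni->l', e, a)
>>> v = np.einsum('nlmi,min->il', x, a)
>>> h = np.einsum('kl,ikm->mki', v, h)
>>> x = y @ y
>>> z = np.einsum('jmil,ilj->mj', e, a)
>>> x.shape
(3, 3)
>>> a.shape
(2, 3, 7)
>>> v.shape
(3, 13)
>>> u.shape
(7, 7)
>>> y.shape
(3, 3)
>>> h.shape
(3, 3, 2)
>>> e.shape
(7, 13, 2, 3)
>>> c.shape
(11, 7)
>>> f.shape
(7,)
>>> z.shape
(13, 7)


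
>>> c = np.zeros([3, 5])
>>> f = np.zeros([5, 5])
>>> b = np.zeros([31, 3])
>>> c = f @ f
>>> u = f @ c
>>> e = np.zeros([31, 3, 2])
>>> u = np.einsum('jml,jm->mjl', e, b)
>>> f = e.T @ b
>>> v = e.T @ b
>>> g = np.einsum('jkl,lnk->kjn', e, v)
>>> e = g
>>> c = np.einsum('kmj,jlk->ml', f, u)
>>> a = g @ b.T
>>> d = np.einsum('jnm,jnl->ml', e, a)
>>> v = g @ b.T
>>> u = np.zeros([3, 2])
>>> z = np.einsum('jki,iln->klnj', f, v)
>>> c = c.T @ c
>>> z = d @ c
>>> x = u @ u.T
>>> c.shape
(31, 31)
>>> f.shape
(2, 3, 3)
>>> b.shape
(31, 3)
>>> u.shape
(3, 2)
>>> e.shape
(3, 31, 3)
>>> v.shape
(3, 31, 31)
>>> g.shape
(3, 31, 3)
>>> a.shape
(3, 31, 31)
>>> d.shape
(3, 31)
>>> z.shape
(3, 31)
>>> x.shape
(3, 3)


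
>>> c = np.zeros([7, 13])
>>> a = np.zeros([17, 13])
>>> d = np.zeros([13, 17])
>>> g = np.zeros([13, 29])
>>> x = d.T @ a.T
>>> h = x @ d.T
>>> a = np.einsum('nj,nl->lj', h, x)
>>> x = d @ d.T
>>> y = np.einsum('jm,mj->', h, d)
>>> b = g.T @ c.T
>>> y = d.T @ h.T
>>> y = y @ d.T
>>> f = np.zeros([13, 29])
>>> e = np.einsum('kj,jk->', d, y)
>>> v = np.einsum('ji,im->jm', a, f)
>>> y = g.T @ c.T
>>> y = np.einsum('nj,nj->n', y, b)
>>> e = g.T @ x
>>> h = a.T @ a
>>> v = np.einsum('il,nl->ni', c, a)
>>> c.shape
(7, 13)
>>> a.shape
(17, 13)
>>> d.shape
(13, 17)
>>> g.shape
(13, 29)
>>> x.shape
(13, 13)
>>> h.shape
(13, 13)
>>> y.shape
(29,)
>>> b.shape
(29, 7)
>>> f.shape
(13, 29)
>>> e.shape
(29, 13)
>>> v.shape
(17, 7)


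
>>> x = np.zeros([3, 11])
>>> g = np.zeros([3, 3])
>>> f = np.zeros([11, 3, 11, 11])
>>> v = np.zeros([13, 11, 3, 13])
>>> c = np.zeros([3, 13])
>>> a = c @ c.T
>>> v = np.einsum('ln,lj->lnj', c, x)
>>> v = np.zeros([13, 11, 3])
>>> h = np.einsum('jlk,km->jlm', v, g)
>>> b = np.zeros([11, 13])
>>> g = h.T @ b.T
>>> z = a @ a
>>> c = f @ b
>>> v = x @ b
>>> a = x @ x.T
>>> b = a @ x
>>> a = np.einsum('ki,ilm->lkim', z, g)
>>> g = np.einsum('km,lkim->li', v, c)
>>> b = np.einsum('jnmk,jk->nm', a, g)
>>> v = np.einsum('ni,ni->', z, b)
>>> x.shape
(3, 11)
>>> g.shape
(11, 11)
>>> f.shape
(11, 3, 11, 11)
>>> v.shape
()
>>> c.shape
(11, 3, 11, 13)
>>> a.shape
(11, 3, 3, 11)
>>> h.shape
(13, 11, 3)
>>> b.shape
(3, 3)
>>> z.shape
(3, 3)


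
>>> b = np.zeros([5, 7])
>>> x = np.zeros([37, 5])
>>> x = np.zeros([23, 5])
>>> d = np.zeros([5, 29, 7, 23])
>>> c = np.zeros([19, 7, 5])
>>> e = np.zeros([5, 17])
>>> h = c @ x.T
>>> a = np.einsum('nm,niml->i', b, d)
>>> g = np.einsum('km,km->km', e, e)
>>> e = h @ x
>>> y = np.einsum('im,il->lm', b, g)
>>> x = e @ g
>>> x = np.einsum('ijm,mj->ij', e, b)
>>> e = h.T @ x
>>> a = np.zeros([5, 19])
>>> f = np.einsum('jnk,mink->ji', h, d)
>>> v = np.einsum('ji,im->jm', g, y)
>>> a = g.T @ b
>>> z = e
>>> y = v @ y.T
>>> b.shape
(5, 7)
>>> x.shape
(19, 7)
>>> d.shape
(5, 29, 7, 23)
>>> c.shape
(19, 7, 5)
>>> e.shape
(23, 7, 7)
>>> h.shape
(19, 7, 23)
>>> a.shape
(17, 7)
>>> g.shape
(5, 17)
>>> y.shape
(5, 17)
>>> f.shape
(19, 29)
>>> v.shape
(5, 7)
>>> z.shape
(23, 7, 7)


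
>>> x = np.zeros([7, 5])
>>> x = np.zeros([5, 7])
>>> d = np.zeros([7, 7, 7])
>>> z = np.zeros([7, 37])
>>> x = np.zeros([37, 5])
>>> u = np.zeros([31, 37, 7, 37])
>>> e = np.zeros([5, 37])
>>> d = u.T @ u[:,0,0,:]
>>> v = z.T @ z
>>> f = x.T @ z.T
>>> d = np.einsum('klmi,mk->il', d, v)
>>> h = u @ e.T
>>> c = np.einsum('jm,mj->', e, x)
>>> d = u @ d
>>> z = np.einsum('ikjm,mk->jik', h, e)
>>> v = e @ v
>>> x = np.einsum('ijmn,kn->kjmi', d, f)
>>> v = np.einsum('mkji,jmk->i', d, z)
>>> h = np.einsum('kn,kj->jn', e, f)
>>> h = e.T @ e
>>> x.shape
(5, 37, 7, 31)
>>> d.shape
(31, 37, 7, 7)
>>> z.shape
(7, 31, 37)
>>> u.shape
(31, 37, 7, 37)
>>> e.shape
(5, 37)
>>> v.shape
(7,)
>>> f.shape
(5, 7)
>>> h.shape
(37, 37)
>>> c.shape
()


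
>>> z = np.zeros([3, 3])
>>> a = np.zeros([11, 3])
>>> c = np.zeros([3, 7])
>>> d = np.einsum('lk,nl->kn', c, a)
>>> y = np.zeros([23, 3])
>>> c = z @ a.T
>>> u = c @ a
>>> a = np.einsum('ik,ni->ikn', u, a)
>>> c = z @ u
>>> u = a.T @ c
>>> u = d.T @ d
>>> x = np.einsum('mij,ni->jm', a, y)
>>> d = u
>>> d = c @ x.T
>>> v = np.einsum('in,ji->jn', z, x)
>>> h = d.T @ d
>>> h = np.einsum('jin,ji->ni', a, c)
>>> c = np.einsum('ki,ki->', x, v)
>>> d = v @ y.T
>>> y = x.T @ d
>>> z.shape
(3, 3)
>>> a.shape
(3, 3, 11)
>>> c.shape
()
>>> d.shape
(11, 23)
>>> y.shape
(3, 23)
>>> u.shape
(11, 11)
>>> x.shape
(11, 3)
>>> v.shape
(11, 3)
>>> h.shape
(11, 3)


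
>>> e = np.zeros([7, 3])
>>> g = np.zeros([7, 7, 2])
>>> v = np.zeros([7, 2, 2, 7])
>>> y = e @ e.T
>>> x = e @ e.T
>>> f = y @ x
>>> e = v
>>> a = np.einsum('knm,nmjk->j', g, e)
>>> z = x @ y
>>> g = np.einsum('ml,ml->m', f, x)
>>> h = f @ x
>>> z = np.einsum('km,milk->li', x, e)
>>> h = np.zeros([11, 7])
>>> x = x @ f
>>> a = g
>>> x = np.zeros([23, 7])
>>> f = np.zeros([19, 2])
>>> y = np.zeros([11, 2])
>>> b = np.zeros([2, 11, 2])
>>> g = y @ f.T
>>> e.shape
(7, 2, 2, 7)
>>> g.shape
(11, 19)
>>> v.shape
(7, 2, 2, 7)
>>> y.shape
(11, 2)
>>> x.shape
(23, 7)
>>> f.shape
(19, 2)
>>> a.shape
(7,)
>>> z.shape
(2, 2)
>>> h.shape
(11, 7)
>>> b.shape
(2, 11, 2)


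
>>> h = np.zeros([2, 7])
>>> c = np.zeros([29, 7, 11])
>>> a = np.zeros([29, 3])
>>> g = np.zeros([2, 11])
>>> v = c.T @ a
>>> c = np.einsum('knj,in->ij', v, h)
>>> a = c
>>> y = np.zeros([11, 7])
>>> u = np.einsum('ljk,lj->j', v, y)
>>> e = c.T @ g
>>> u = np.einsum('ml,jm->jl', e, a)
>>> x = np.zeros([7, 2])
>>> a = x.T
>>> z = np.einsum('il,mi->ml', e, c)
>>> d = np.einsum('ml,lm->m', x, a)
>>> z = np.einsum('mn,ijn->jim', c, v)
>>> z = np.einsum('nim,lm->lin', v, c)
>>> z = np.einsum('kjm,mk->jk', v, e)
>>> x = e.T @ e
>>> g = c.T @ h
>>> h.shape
(2, 7)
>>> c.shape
(2, 3)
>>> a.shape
(2, 7)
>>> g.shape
(3, 7)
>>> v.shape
(11, 7, 3)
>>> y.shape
(11, 7)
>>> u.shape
(2, 11)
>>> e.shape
(3, 11)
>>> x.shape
(11, 11)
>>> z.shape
(7, 11)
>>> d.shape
(7,)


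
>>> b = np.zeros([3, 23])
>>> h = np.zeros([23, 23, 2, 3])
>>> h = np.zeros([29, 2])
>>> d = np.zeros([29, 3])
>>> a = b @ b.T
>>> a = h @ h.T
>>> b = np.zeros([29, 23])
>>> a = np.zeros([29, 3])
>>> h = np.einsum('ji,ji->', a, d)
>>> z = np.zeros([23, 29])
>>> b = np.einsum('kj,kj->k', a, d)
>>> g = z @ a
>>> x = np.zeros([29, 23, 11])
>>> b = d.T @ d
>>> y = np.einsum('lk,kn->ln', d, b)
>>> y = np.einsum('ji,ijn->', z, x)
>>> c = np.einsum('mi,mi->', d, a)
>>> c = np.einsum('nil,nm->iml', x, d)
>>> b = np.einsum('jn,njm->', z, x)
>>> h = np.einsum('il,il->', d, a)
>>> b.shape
()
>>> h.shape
()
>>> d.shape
(29, 3)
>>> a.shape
(29, 3)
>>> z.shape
(23, 29)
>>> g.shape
(23, 3)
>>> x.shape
(29, 23, 11)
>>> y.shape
()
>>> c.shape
(23, 3, 11)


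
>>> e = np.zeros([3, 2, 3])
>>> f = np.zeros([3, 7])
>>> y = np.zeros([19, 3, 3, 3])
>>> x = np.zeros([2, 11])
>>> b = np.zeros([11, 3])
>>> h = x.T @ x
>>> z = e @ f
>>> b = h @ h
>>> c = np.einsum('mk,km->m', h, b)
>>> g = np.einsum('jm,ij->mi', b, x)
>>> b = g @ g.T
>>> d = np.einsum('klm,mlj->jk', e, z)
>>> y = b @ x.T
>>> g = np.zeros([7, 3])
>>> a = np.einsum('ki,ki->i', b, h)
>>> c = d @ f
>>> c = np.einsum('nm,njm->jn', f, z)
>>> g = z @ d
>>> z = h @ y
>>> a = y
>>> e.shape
(3, 2, 3)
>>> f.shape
(3, 7)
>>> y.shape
(11, 2)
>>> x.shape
(2, 11)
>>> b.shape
(11, 11)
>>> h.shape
(11, 11)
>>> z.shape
(11, 2)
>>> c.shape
(2, 3)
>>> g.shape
(3, 2, 3)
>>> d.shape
(7, 3)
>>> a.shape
(11, 2)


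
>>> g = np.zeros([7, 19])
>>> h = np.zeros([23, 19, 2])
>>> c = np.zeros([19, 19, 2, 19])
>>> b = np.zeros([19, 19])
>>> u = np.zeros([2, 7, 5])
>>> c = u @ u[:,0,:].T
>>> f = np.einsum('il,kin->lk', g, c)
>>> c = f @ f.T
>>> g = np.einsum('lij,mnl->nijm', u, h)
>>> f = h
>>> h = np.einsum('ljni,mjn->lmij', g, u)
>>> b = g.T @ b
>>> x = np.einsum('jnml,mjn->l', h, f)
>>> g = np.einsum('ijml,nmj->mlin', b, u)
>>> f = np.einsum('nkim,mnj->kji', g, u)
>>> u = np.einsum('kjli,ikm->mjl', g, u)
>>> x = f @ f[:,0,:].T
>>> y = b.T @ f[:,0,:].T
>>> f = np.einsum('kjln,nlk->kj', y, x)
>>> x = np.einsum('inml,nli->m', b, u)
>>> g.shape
(7, 19, 23, 2)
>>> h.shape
(19, 2, 23, 7)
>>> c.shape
(19, 19)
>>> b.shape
(23, 5, 7, 19)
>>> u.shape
(5, 19, 23)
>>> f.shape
(19, 7)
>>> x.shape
(7,)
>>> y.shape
(19, 7, 5, 19)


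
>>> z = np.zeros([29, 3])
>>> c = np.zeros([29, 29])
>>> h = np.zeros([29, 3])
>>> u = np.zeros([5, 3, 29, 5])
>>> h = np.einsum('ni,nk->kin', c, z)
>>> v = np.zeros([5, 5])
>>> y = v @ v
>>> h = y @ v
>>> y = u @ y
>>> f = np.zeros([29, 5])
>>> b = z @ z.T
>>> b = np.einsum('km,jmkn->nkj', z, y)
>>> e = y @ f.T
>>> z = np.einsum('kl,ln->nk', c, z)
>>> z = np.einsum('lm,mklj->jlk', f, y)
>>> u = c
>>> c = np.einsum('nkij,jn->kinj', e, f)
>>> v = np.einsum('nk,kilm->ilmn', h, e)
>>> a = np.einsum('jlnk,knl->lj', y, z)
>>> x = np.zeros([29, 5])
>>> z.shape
(5, 29, 3)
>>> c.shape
(3, 29, 5, 29)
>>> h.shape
(5, 5)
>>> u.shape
(29, 29)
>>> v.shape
(3, 29, 29, 5)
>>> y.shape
(5, 3, 29, 5)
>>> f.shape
(29, 5)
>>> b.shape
(5, 29, 5)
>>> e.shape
(5, 3, 29, 29)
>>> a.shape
(3, 5)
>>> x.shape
(29, 5)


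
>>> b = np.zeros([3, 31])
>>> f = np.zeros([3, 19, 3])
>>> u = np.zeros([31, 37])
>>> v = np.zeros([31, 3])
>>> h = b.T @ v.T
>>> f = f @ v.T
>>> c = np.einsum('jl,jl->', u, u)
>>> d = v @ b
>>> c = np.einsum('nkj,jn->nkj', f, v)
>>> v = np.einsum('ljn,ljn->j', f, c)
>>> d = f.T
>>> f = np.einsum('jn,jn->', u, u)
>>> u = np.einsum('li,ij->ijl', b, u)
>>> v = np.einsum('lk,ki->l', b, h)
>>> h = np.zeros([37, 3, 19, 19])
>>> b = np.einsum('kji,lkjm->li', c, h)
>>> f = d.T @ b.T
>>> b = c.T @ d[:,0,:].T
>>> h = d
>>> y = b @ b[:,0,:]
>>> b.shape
(31, 19, 31)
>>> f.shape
(3, 19, 37)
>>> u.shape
(31, 37, 3)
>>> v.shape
(3,)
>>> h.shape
(31, 19, 3)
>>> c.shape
(3, 19, 31)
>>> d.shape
(31, 19, 3)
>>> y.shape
(31, 19, 31)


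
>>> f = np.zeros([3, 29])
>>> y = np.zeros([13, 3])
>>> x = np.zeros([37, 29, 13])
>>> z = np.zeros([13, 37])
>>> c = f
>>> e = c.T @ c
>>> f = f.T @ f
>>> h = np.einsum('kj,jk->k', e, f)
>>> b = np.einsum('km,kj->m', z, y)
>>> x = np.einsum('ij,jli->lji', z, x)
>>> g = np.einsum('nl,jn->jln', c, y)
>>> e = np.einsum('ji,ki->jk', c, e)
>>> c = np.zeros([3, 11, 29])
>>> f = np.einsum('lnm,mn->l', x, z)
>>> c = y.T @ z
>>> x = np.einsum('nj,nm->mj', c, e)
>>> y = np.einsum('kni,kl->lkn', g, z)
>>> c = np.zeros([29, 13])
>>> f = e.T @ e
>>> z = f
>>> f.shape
(29, 29)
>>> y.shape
(37, 13, 29)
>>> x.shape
(29, 37)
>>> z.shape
(29, 29)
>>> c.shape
(29, 13)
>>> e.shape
(3, 29)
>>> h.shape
(29,)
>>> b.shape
(37,)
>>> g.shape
(13, 29, 3)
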